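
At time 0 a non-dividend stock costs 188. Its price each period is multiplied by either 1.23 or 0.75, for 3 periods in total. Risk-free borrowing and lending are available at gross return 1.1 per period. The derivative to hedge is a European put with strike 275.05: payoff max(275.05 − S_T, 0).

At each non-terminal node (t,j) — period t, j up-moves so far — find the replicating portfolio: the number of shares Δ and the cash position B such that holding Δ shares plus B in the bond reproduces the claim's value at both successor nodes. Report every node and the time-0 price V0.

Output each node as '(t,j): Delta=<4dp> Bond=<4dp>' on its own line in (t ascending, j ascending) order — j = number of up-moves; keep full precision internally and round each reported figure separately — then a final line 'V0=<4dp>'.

(0,0): Delta=-0.6358 Bond=159.9664
(1,0): Delta=-1.0000 Bond=227.3140
(1,1): Delta=-0.5533 Bond=156.8898
(2,0): Delta=-1.0000 Bond=250.0455
(2,1): Delta=-1.0000 Bond=250.0455
(2,2): Delta=-0.4522 Bond=143.8054
V0=40.4344

Since d<R<u, set p* = (R−d)/(u−d) = 0.7292; price each node as the discounted p*-expectation of its children.
Terminal values V(3,·): V(3,0)=195.7375, V(3,1)=144.9775, V(3,2)=61.7311, V(3,3)=0.0000
Node (2,0) S=105.7500: V=(p*·144.9775+(1−p*)·195.7375)/1.1=144.2955; Δ=(144.9775−195.7375)/(130.0725−79.3125)=-1.0000; B=V−Δ·S=250.0455
Node (2,1) S=173.4300: V=(p*·61.7311+(1−p*)·144.9775)/1.1=76.6155; Δ=(61.7311−144.9775)/(213.3189−130.0725)=-1.0000; B=V−Δ·S=250.0455
Node (2,2) S=284.4252: V=(p*·0.0000+(1−p*)·61.7311)/1.1=15.1989; Δ=(0.0000−61.7311)/(349.8430−213.3189)=-0.4522; B=V−Δ·S=143.8054
Node (1,0) S=141.0000: V=(p*·76.6155+(1−p*)·144.2955)/1.1=86.3140; Δ=(76.6155−144.2955)/(173.4300−105.7500)=-1.0000; B=V−Δ·S=227.3140
Node (1,1) S=231.2400: V=(p*·15.1989+(1−p*)·76.6155)/1.1=28.9387; Δ=(15.1989−76.6155)/(284.4252−173.4300)=-0.5533; B=V−Δ·S=156.8898
Node (0,0) S=188.0000: V=(p*·28.9387+(1−p*)·86.3140)/1.1=40.4344; Δ=(28.9387−86.3140)/(231.2400−141.0000)=-0.6358; B=V−Δ·S=159.9664
The time-0 hedge costs 40.4344, which is the no-arbitrage price.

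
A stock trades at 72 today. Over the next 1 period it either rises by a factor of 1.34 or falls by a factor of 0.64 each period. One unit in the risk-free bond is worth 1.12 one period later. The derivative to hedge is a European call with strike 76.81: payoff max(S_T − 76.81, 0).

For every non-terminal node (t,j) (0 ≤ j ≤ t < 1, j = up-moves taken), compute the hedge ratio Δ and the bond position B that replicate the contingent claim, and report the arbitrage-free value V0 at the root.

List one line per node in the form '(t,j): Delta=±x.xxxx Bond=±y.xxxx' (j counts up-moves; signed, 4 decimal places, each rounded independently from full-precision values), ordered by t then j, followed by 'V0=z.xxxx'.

(0,0): Delta=0.3903 Bond=-16.0571
V0=12.0429

Under the risk-neutral measure, an up-move has probability p* = (R−d)/(u−d) = 0.6857 and values discount at R = 1.12.
Terminal payoffs: V(1,0)=0.0000, V(1,1)=19.6700
(0,0): S=72.0000. Δ = (V_up−V_dn)/(S_up−S_dn) = (19.6700−0.0000)/(96.4800−46.0800) = 0.3903. V = [p*·19.6700 + (1−p*)·0.0000]/1.12 = 12.0429. B = V − Δ·S = -16.0571.
Root portfolio cost Δ·72+B reproduces V0=12.0429.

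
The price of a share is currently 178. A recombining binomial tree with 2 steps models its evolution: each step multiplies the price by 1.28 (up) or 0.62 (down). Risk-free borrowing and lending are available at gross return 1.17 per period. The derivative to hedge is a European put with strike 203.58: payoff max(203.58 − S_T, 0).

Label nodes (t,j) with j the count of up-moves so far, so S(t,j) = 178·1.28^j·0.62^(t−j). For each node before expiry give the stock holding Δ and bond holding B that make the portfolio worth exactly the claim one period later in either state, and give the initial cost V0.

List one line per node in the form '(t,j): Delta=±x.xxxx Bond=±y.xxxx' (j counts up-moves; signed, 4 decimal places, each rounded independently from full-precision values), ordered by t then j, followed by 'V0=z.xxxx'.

No-arbitrage ⇒ martingale measure with p* = (R−d)/(u−d) = 0.8333.
Payoff layer (t=2): V(2,0)=135.1568, V(2,1)=62.3192, V(2,2)=0.0000
Node (1,0) S=110.3600: V=(p*·62.3192+(1−p*)·135.1568)/1.17=63.6400; Δ=(62.3192−135.1568)/(141.2608−68.4232)=-1.0000; B=V−Δ·S=174.0000
Node (1,1) S=227.8400: V=(p*·0.0000+(1−p*)·62.3192)/1.17=8.8774; Δ=(0.0000−62.3192)/(291.6352−141.2608)=-0.4144; B=V−Δ·S=103.3004
Node (0,0) S=178.0000: V=(p*·8.8774+(1−p*)·63.6400)/1.17=15.3884; Δ=(8.8774−63.6400)/(227.8400−110.3600)=-0.4661; B=V−Δ·S=98.3621
Self-financing check: at every node Δ·S+B equals the discounted successor values.

(0,0): Delta=-0.4661 Bond=98.3621
(1,0): Delta=-1.0000 Bond=174.0000
(1,1): Delta=-0.4144 Bond=103.3004
V0=15.3884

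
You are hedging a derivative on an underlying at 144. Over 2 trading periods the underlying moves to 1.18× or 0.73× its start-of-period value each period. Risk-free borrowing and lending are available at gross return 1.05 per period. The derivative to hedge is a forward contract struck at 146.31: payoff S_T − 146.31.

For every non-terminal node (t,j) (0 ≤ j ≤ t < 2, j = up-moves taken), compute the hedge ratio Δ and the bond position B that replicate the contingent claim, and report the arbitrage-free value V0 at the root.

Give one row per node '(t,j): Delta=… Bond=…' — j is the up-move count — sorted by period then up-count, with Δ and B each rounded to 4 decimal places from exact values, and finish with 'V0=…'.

(0,0): Delta=1.0000 Bond=-132.7075
(1,0): Delta=1.0000 Bond=-139.3429
(1,1): Delta=1.0000 Bond=-139.3429
V0=11.2925

No-arbitrage ⇒ martingale measure with p* = (R−d)/(u−d) = 0.7111.
At expiry t=2: V(2,0)=-69.5724, V(2,1)=-22.2684, V(2,2)=54.1956
Node (1,0) S=105.1200: V=(p*·-22.2684+(1−p*)·-69.5724)/1.05=-34.2229; Δ=(-22.2684−-69.5724)/(124.0416−76.7376)=1.0000; B=V−Δ·S=-139.3429
Node (1,1) S=169.9200: V=(p*·54.1956+(1−p*)·-22.2684)/1.05=30.5771; Δ=(54.1956−-22.2684)/(200.5056−124.0416)=1.0000; B=V−Δ·S=-139.3429
Node (0,0) S=144.0000: V=(p*·30.5771+(1−p*)·-34.2229)/1.05=11.2925; Δ=(30.5771−-34.2229)/(169.9200−105.1200)=1.0000; B=V−Δ·S=-132.7075
Each (Δ,B) replicates both successor values, so the strategy is self-financing and V0 is arbitrage-free.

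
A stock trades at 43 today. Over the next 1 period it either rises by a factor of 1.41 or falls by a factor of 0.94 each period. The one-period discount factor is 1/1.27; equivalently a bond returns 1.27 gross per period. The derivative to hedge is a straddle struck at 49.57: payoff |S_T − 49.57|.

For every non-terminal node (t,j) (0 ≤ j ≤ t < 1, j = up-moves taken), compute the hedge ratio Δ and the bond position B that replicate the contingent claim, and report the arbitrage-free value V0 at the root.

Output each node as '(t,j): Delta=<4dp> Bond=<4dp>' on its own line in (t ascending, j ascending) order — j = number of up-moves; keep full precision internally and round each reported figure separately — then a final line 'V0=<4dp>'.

(0,0): Delta=0.0945 Bond=4.1969
V0=8.2607

Risk-neutral probability p* = (R−d)/(u−d) = (1.27−0.94)/(1.41−0.94) = 0.7021.
Terminal payoffs: V(1,0)=9.1500, V(1,1)=11.0600
Node (0,0) S=43.0000: V=(p*·11.0600+(1−p*)·9.1500)/1.27=8.2607; Δ=(11.0600−9.1500)/(60.6300−40.4200)=0.0945; B=V−Δ·S=4.1969
Self-financing check: at every node Δ·S+B equals the discounted successor values.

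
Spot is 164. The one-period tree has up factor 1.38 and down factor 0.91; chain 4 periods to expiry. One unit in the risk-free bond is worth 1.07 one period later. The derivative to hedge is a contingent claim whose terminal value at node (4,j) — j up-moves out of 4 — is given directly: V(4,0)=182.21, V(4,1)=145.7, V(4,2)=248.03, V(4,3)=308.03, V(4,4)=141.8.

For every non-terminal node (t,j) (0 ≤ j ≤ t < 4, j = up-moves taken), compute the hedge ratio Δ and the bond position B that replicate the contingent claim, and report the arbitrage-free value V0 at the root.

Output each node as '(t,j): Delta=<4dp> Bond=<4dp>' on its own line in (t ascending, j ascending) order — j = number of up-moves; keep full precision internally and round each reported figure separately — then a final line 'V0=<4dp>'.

(0,0): Delta=0.4468 Bond=79.6161
(1,0): Delta=0.4610 Bond=83.0650
(1,1): Delta=0.4286 Bond=89.3052
(2,0): Delta=0.1575 Bond=130.1058
(2,1): Delta=0.8489 Bond=9.0035
(2,2): Delta=-0.1083 Bond=263.2531
(3,0): Delta=-0.6286 Bond=236.3547
(3,1): Delta=1.1617 Bond=-48.9984
(3,2): Delta=0.4492 Bond=123.2334
(3,3): Delta=-0.8206 Bond=588.6725
V0=152.8905

Under the risk-neutral measure, an up-move has probability p* = (R−d)/(u−d) = 0.3404 and values discount at R = 1.07.
Terminal values V(4,·): V(4,0)=182.2100, V(4,1)=145.7000, V(4,2)=248.0300, V(4,3)=308.0300, V(4,4)=141.8000
  t=3,j=0: stock 123.5856 → up 170.5482 (V=145.7000), down 112.4629 (V=182.2100). Price 158.6739; hedge Δ=-0.6286, bond B=236.3547.
  t=3,j=1: stock 187.4156 → up 258.6335 (V=248.0300), down 170.5482 (V=145.7000). Price 168.7250; hedge Δ=1.1617, bond B=-48.9984.
  t=3,j=2: stock 284.2127 → up 392.2135 (V=308.0300), down 258.6335 (V=248.0300). Price 250.8930; hedge Δ=0.4492, bond B=123.2334.
  t=3,j=3: stock 431.0038 → up 594.7853 (V=141.8000), down 392.2135 (V=308.0300). Price 234.9916; hedge Δ=-0.8206, bond B=588.6725.
  t=2,j=0: stock 135.8084 → up 187.4156 (V=168.7250), down 123.5856 (V=158.6739). Price 151.4912; hedge Δ=0.1575, bond B=130.1058.
  t=2,j=1: stock 205.9512 → up 284.2127 (V=250.8930), down 187.4156 (V=168.7250). Price 183.8291; hedge Δ=0.8489, bond B=9.0035.
  t=2,j=2: stock 312.3216 → up 431.0038 (V=234.9916), down 284.2127 (V=250.8930). Price 229.4204; hedge Δ=-0.1083, bond B=263.2531.
  t=1,j=0: stock 149.2400 → up 205.9512 (V=183.8291), down 135.8084 (V=151.4912). Price 151.8690; hedge Δ=0.4610, bond B=83.0650.
  t=1,j=1: stock 226.3200 → up 312.3216 (V=229.4204), down 205.9512 (V=183.8291). Price 186.3079; hedge Δ=0.4286, bond B=89.3052.
  t=0,j=0: stock 164.0000 → up 226.3200 (V=186.3079), down 149.2400 (V=151.8690). Price 152.8905; hedge Δ=0.4468, bond B=79.6161.
Check: Δ(0,0)·S0 + B(0,0) = 152.8905 = V0.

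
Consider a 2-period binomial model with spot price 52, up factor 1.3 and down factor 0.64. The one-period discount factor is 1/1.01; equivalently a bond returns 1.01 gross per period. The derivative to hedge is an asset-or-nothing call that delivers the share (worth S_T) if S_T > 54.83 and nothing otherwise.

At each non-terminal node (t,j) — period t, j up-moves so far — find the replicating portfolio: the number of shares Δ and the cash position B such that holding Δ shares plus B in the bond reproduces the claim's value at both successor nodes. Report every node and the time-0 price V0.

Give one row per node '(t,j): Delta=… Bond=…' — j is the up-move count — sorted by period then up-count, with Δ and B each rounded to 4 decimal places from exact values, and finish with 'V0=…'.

(0,0): Delta=1.4213 Bond=-46.8318
(1,0): Delta=0.0000 Bond=0.0000
(1,1): Delta=1.9697 Bond=-84.3732
V0=27.0747

Risk-neutral probability p* = (R−d)/(u−d) = (1.01−0.64)/(1.3−0.64) = 0.5606.
At expiry t=2: V(2,0)=0.0000, V(2,1)=0.0000, V(2,2)=87.8800
Node (1,0) S=33.2800: V=(p*·0.0000+(1−p*)·0.0000)/1.01=0.0000; Δ=(0.0000−0.0000)/(43.2640−21.2992)=0.0000; B=V−Δ·S=0.0000
Node (1,1) S=67.6000: V=(p*·87.8800+(1−p*)·0.0000)/1.01=48.7783; Δ=(87.8800−0.0000)/(87.8800−43.2640)=1.9697; B=V−Δ·S=-84.3732
Node (0,0) S=52.0000: V=(p*·48.7783+(1−p*)·0.0000)/1.01=27.0747; Δ=(48.7783−0.0000)/(67.6000−33.2800)=1.4213; B=V−Δ·S=-46.8318
The time-0 hedge costs 27.0747, which is the no-arbitrage price.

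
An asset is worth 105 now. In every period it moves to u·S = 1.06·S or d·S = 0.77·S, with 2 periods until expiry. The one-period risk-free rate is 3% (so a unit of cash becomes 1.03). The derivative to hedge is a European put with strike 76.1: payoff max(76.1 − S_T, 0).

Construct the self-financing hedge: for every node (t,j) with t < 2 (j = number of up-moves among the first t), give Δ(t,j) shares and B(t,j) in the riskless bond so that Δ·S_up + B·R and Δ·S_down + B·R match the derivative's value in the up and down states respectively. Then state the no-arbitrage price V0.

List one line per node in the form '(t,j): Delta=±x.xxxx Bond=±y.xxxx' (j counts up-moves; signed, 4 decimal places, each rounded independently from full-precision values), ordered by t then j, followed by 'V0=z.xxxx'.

(0,0): Delta=-0.0457 Bond=4.9348
(1,0): Delta=-0.5905 Bond=49.1337
(1,1): Delta=0.0000 Bond=0.0000
V0=0.1397

Risk-neutral probability p* = (R−d)/(u−d) = (1.03−0.77)/(1.06−0.77) = 0.8966.
Terminal values V(2,·): V(2,0)=13.8455, V(2,1)=0.0000, V(2,2)=0.0000
  t=1,j=0: stock 80.8500 → up 85.7010 (V=0.0000), down 62.2545 (V=13.8455). Price 1.3906; hedge Δ=-0.5905, bond B=49.1337.
  t=1,j=1: stock 111.3000 → up 117.9780 (V=0.0000), down 85.7010 (V=0.0000). Price 0.0000; hedge Δ=0.0000, bond B=0.0000.
  t=0,j=0: stock 105.0000 → up 111.3000 (V=0.0000), down 80.8500 (V=1.3906). Price 0.1397; hedge Δ=-0.0457, bond B=4.9348.
Each (Δ,B) replicates both successor values, so the strategy is self-financing and V0 is arbitrage-free.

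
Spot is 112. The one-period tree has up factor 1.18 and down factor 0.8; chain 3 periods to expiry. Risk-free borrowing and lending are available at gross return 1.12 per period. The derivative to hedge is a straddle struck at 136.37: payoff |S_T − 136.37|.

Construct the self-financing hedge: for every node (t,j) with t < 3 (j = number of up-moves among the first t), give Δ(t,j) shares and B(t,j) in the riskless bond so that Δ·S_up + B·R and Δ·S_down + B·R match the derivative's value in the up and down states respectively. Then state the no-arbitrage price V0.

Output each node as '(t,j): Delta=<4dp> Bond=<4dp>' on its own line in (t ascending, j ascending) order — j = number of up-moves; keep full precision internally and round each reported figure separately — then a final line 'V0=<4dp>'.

(0,0): Delta=0.2659 Bond=-4.2030
(1,0): Delta=-1.0000 Bond=108.7133
(1,1): Delta=0.4268 Bond=-25.9737
(2,0): Delta=-1.0000 Bond=121.7589
(2,1): Delta=-1.0000 Bond=121.7589
(2,2): Delta=0.6081 Bond=-57.3748
V0=25.5729

The replicating-portfolio and risk-neutral prices coincide; use p* = (1.12−0.8)/(1.18−0.8) = 0.8421 for the latter.
Payoff layer (t=3): V(3,0)=79.0260, V(3,1)=51.7876, V(3,2)=11.6110, V(3,3)=47.6496
Node (2,0) S=71.6800: V=(p*·51.7876+(1−p*)·79.0260)/1.12=50.0789; Δ=(51.7876−79.0260)/(84.5824−57.3440)=-1.0000; B=V−Δ·S=121.7589
Node (2,1) S=105.7280: V=(p*·11.6110+(1−p*)·51.7876)/1.12=16.0309; Δ=(11.6110−51.7876)/(124.7590−84.5824)=-1.0000; B=V−Δ·S=121.7589
Node (2,2) S=155.9488: V=(p*·47.6496+(1−p*)·11.6110)/1.12=37.4636; Δ=(47.6496−11.6110)/(184.0196−124.7590)=0.6081; B=V−Δ·S=-57.3748
Node (1,0) S=89.6000: V=(p*·16.0309+(1−p*)·50.0789)/1.12=19.1133; Δ=(16.0309−50.0789)/(105.7280−71.6800)=-1.0000; B=V−Δ·S=108.7133
Node (1,1) S=132.1600: V=(p*·37.4636+(1−p*)·16.0309)/1.12=30.4281; Δ=(37.4636−16.0309)/(155.9488−105.7280)=0.4268; B=V−Δ·S=-25.9737
Node (0,0) S=112.0000: V=(p*·30.4281+(1−p*)·19.1133)/1.12=25.5729; Δ=(30.4281−19.1133)/(132.1600−89.6000)=0.2659; B=V−Δ·S=-4.2030
Check: Δ(0,0)·S0 + B(0,0) = 25.5729 = V0.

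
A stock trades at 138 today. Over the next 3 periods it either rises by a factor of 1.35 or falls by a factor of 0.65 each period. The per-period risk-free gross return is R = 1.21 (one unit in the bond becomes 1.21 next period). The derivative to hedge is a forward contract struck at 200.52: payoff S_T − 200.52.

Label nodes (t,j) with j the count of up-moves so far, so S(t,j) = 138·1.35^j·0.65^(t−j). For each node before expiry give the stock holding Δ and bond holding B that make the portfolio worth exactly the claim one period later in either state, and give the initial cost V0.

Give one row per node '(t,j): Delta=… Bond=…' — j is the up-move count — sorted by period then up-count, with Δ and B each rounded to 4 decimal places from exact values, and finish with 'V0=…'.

(0,0): Delta=1.0000 Bond=-113.1883
(1,0): Delta=1.0000 Bond=-136.9579
(1,1): Delta=1.0000 Bond=-136.9579
(2,0): Delta=1.0000 Bond=-165.7190
(2,1): Delta=1.0000 Bond=-165.7190
(2,2): Delta=1.0000 Bond=-165.7190
V0=24.8117

Under the risk-neutral measure, an up-move has probability p* = (R−d)/(u−d) = 0.8000 and values discount at R = 1.21.
At expiry t=3: V(3,0)=-162.6218, V(3,1)=-121.8083, V(3,2)=-37.0417, V(3,3)=139.0118
Node (2,0) S=58.3050: V=(p*·-121.8083+(1−p*)·-162.6218)/1.21=-107.4140; Δ=(-121.8083−-162.6218)/(78.7118−37.8983)=1.0000; B=V−Δ·S=-165.7190
Node (2,1) S=121.0950: V=(p*·-37.0417+(1−p*)·-121.8083)/1.21=-44.6240; Δ=(-37.0417−-121.8083)/(163.4783−78.7118)=1.0000; B=V−Δ·S=-165.7190
Node (2,2) S=251.5050: V=(p*·139.0118+(1−p*)·-37.0417)/1.21=85.7860; Δ=(139.0118−-37.0417)/(339.5318−163.4783)=1.0000; B=V−Δ·S=-165.7190
Node (1,0) S=89.7000: V=(p*·-44.6240+(1−p*)·-107.4140)/1.21=-47.2579; Δ=(-44.6240−-107.4140)/(121.0950−58.3050)=1.0000; B=V−Δ·S=-136.9579
Node (1,1) S=186.3000: V=(p*·85.7860+(1−p*)·-44.6240)/1.21=49.3421; Δ=(85.7860−-44.6240)/(251.5050−121.0950)=1.0000; B=V−Δ·S=-136.9579
Node (0,0) S=138.0000: V=(p*·49.3421+(1−p*)·-47.2579)/1.21=24.8117; Δ=(49.3421−-47.2579)/(186.3000−89.7000)=1.0000; B=V−Δ·S=-113.1883
Check: Δ(0,0)·S0 + B(0,0) = 24.8117 = V0.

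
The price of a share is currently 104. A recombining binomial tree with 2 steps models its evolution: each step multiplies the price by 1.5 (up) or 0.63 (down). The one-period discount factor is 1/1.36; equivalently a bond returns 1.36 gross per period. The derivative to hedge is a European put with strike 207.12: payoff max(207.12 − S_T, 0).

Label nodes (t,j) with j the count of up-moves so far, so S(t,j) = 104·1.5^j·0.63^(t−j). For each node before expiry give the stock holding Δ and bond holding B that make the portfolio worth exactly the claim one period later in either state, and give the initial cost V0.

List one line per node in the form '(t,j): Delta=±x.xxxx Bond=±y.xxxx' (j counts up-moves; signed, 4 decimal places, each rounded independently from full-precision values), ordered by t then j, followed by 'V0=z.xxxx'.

Risk-neutral probability p* = (R−d)/(u−d) = (1.36−0.63)/(1.5−0.63) = 0.8391.
At expiry t=2: V(2,0)=165.8424, V(2,1)=108.8400, V(2,2)=0.0000
(1,0): S=65.5200. Δ = (V_up−V_dn)/(S_up−S_dn) = (108.8400−165.8424)/(98.2800−41.2776) = -1.0000. V = [p*·108.8400 + (1−p*)·165.8424]/1.36 = 86.7741. B = V − Δ·S = 152.2941.
(1,1): S=156.0000. Δ = (V_up−V_dn)/(S_up−S_dn) = (0.0000−108.8400)/(234.0000−98.2800) = -0.8019. V = [p*·0.0000 + (1−p*)·108.8400]/1.36 = 12.8783. B = V − Δ·S = 137.9817.
(0,0): S=104.0000. Δ = (V_up−V_dn)/(S_up−S_dn) = (12.8783−86.7741)/(156.0000−65.5200) = -0.8167. V = [p*·12.8783 + (1−p*)·86.7741]/1.36 = 18.2129. B = V − Δ·S = 103.1507.
Check: Δ(0,0)·S0 + B(0,0) = 18.2129 = V0.

(0,0): Delta=-0.8167 Bond=103.1507
(1,0): Delta=-1.0000 Bond=152.2941
(1,1): Delta=-0.8019 Bond=137.9817
V0=18.2129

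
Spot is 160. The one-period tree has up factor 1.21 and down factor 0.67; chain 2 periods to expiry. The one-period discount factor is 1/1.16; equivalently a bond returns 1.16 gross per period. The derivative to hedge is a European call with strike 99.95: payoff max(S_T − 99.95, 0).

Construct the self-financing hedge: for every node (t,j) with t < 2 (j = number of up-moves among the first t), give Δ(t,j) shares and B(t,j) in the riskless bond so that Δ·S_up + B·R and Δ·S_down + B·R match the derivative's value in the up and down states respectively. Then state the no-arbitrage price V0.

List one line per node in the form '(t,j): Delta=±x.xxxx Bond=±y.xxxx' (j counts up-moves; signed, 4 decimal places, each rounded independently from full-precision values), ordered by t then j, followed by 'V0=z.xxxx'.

Under the risk-neutral measure, an up-move has probability p* = (R−d)/(u−d) = 0.9074 and values discount at R = 1.16.
Payoff layer (t=2): V(2,0)=0.0000, V(2,1)=29.7620, V(2,2)=134.3060
Node (1,0) S=107.2000: V=(p*·29.7620+(1−p*)·0.0000)/1.16=23.2813; Δ=(29.7620−0.0000)/(129.7120−71.8240)=0.5141; B=V−Δ·S=-31.8336
Node (1,1) S=193.6000: V=(p*·134.3060+(1−p*)·29.7620)/1.16=107.4362; Δ=(134.3060−29.7620)/(234.2560−129.7120)=1.0000; B=V−Δ·S=-86.1638
Node (0,0) S=160.0000: V=(p*·107.4362+(1−p*)·23.2813)/1.16=85.9001; Δ=(107.4362−23.2813)/(193.6000−107.2000)=0.9740; B=V−Δ·S=-69.9424
Root portfolio cost Δ·160+B reproduces V0=85.9001.

(0,0): Delta=0.9740 Bond=-69.9424
(1,0): Delta=0.5141 Bond=-31.8336
(1,1): Delta=1.0000 Bond=-86.1638
V0=85.9001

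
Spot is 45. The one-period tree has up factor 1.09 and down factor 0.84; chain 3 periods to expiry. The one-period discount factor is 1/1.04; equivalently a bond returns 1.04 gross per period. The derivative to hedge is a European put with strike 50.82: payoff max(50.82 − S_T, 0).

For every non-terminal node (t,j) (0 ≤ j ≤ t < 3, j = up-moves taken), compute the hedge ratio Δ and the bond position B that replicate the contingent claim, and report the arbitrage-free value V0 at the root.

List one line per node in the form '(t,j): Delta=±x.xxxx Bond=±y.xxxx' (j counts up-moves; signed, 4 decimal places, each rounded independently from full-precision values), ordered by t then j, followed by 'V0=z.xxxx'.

(0,0): Delta=-0.6078 Bond=30.9246
(1,0): Delta=-1.0000 Bond=46.9859
(1,1): Delta=-0.5323 Bond=28.4555
(2,0): Delta=-1.0000 Bond=48.8654
(2,1): Delta=-1.0000 Bond=48.8654
(2,2): Delta=-0.4421 Bond=24.7758
V0=3.5727

Under the risk-neutral measure, an up-move has probability p* = (R−d)/(u−d) = 0.8000 and values discount at R = 1.04.
Terminal values V(3,·): V(3,0)=24.1483, V(3,1)=16.2103, V(3,2)=5.9098, V(3,3)=0.0000
(2,0): S=31.7520. Δ = (V_up−V_dn)/(S_up−S_dn) = (16.2103−24.1483)/(34.6097−26.6717) = -1.0000. V = [p*·16.2103 + (1−p*)·24.1483]/1.04 = 17.1134. B = V − Δ·S = 48.8654.
(2,1): S=41.2020. Δ = (V_up−V_dn)/(S_up−S_dn) = (5.9098−16.2103)/(44.9102−34.6097) = -1.0000. V = [p*·5.9098 + (1−p*)·16.2103]/1.04 = 7.6634. B = V − Δ·S = 48.8654.
(2,2): S=53.4645. Δ = (V_up−V_dn)/(S_up−S_dn) = (0.0000−5.9098)/(58.2763−44.9102) = -0.4421. V = [p*·0.0000 + (1−p*)·5.9098]/1.04 = 1.1365. B = V − Δ·S = 24.7758.
(1,0): S=37.8000. Δ = (V_up−V_dn)/(S_up−S_dn) = (7.6634−17.1134)/(41.2020−31.7520) = -1.0000. V = [p*·7.6634 + (1−p*)·17.1134]/1.04 = 9.1859. B = V − Δ·S = 46.9859.
(1,1): S=49.0500. Δ = (V_up−V_dn)/(S_up−S_dn) = (1.1365−7.6634)/(53.4645−41.2020) = -0.5323. V = [p*·1.1365 + (1−p*)·7.6634]/1.04 = 2.3480. B = V − Δ·S = 28.4555.
(0,0): S=45.0000. Δ = (V_up−V_dn)/(S_up−S_dn) = (2.3480−9.1859)/(49.0500−37.8000) = -0.6078. V = [p*·2.3480 + (1−p*)·9.1859]/1.04 = 3.5727. B = V − Δ·S = 30.9246.
Root portfolio cost Δ·45+B reproduces V0=3.5727.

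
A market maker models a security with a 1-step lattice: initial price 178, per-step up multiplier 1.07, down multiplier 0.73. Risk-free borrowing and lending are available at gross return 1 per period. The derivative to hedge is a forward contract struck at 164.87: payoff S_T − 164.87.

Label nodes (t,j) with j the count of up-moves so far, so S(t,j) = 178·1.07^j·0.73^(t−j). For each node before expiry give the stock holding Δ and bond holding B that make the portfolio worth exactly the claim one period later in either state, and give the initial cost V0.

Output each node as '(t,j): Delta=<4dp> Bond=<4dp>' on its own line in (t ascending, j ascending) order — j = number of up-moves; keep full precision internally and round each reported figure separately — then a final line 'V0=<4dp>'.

(0,0): Delta=1.0000 Bond=-164.8700
V0=13.1300

Risk-neutral probability p* = (R−d)/(u−d) = (1−0.73)/(1.07−0.73) = 0.7941.
At expiry t=1: V(1,0)=-34.9300, V(1,1)=25.5900
Node (0,0) S=178.0000: V=(p*·25.5900+(1−p*)·-34.9300)/1=13.1300; Δ=(25.5900−-34.9300)/(190.4600−129.9400)=1.0000; B=V−Δ·S=-164.8700
Check: Δ(0,0)·S0 + B(0,0) = 13.1300 = V0.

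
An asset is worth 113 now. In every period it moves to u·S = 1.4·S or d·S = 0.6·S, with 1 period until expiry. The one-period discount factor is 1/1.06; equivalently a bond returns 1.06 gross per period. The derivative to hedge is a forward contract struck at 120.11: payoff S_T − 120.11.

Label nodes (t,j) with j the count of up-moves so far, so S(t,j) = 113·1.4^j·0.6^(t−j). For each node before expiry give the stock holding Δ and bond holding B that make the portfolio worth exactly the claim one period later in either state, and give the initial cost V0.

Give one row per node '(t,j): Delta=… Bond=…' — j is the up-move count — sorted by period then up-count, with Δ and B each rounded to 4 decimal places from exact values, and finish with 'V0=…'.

(0,0): Delta=1.0000 Bond=-113.3113
V0=-0.3113

No-arbitrage ⇒ martingale measure with p* = (R−d)/(u−d) = 0.5750.
Payoff layer (t=1): V(1,0)=-52.3100, V(1,1)=38.0900
Node (0,0) S=113.0000: V=(p*·38.0900+(1−p*)·-52.3100)/1.06=-0.3113; Δ=(38.0900−-52.3100)/(158.2000−67.8000)=1.0000; B=V−Δ·S=-113.3113
Root portfolio cost Δ·113+B reproduces V0=-0.3113.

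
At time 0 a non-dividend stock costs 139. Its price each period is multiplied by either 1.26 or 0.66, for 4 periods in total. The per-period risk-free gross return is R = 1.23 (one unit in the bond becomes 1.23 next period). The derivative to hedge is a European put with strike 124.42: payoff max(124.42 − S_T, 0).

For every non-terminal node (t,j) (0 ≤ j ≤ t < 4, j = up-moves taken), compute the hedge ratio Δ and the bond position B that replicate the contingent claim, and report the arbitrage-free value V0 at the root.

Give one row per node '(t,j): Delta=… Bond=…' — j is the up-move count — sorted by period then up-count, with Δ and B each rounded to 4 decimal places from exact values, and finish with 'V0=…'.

Risk-neutral probability p* = (R−d)/(u−d) = (1.23−0.66)/(1.26−0.66) = 0.9500.
Terminal values V(4,·): V(4,0)=98.0451, V(4,1)=74.0680, V(4,2)=28.2934, V(4,3)=0.0000, V(4,4)=0.0000
Node (3,0) S=39.9619: V=(p*·74.0680+(1−p*)·98.0451)/1.23=61.1925; Δ=(74.0680−98.0451)/(50.3520−26.3749)=-1.0000; B=V−Δ·S=101.1545
Node (3,1) S=76.2910: V=(p*·28.2934+(1−p*)·74.0680)/1.23=24.8635; Δ=(28.2934−74.0680)/(96.1266−50.3520)=-1.0000; B=V−Δ·S=101.1545
Node (3,2) S=145.6464: V=(p*·0.0000+(1−p*)·28.2934)/1.23=1.1501; Δ=(0.0000−28.2934)/(183.5145−96.1266)=-0.3238; B=V−Δ·S=48.3057
Node (3,3) S=278.0523: V=(p*·0.0000+(1−p*)·0.0000)/1.23=0.0000; Δ=(0.0000−0.0000)/(350.3459−183.5145)=0.0000; B=V−Δ·S=0.0000
Node (2,0) S=60.5484: V=(p*·24.8635+(1−p*)·61.1925)/1.23=21.6910; Δ=(24.8635−61.1925)/(76.2910−39.9619)=-1.0000; B=V−Δ·S=82.2394
Node (2,1) S=115.5924: V=(p*·1.1501+(1−p*)·24.8635)/1.23=1.8990; Δ=(1.1501−24.8635)/(145.6464−76.2910)=-0.3419; B=V−Δ·S=41.4213
Node (2,2) S=220.6764: V=(p*·0.0000+(1−p*)·1.1501)/1.23=0.0468; Δ=(0.0000−1.1501)/(278.0523−145.6464)=-0.0087; B=V−Δ·S=1.9636
Node (1,0) S=91.7400: V=(p*·1.8990+(1−p*)·21.6910)/1.23=2.3485; Δ=(1.8990−21.6910)/(115.5924−60.5484)=-0.3596; B=V−Δ·S=35.3351
Node (1,1) S=175.1400: V=(p*·0.0468+(1−p*)·1.8990)/1.23=0.1133; Δ=(0.0468−1.8990)/(220.6764−115.5924)=-0.0176; B=V−Δ·S=3.2004
Node (0,0) S=139.0000: V=(p*·0.1133+(1−p*)·2.3485)/1.23=0.1830; Δ=(0.1133−2.3485)/(175.1400−91.7400)=-0.0268; B=V−Δ·S=3.9083
Check: Δ(0,0)·S0 + B(0,0) = 0.1830 = V0.

(0,0): Delta=-0.0268 Bond=3.9083
(1,0): Delta=-0.3596 Bond=35.3351
(1,1): Delta=-0.0176 Bond=3.2004
(2,0): Delta=-1.0000 Bond=82.2394
(2,1): Delta=-0.3419 Bond=41.4213
(2,2): Delta=-0.0087 Bond=1.9636
(3,0): Delta=-1.0000 Bond=101.1545
(3,1): Delta=-1.0000 Bond=101.1545
(3,2): Delta=-0.3238 Bond=48.3057
(3,3): Delta=0.0000 Bond=0.0000
V0=0.1830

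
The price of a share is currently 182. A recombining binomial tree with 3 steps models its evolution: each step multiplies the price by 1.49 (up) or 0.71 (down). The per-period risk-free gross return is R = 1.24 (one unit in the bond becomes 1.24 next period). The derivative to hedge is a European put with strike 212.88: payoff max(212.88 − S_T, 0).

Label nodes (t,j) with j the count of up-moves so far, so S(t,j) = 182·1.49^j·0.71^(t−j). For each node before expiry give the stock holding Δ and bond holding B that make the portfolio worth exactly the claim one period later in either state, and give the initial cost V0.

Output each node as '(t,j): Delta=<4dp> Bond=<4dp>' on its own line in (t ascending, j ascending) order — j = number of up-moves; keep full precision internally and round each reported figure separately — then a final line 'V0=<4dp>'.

(0,0): Delta=-0.1857 Bond=44.7140
(1,0): Delta=-0.5977 Bond=108.6821
(1,1): Delta=-0.0931 Bond=30.3336
(2,0): Delta=-1.0000 Bond=171.6774
(2,1): Delta=-0.5072 Bond=117.3547
(2,2): Delta=0.0000 Bond=0.0000
V0=10.9181

Risk-neutral probability p* = (R−d)/(u−d) = (1.24−0.71)/(1.49−0.71) = 0.6795.
Terminal values V(3,·): V(3,0)=147.7402, V(3,1)=76.1782, V(3,2)=0.0000, V(3,3)=0.0000
Node (2,0) S=91.7462: V=(p*·76.1782+(1−p*)·147.7402)/1.24=79.9312; Δ=(76.1782−147.7402)/(136.7018−65.1398)=-1.0000; B=V−Δ·S=171.6774
Node (2,1) S=192.5378: V=(p*·0.0000+(1−p*)·76.1782)/1.24=19.6904; Δ=(0.0000−76.1782)/(286.8813−136.7018)=-0.5072; B=V−Δ·S=117.3547
Node (2,2) S=404.0582: V=(p*·0.0000+(1−p*)·0.0000)/1.24=0.0000; Δ=(0.0000−0.0000)/(602.0467−286.8813)=0.0000; B=V−Δ·S=0.0000
Node (1,0) S=129.2200: V=(p*·19.6904+(1−p*)·79.9312)/1.24=31.4503; Δ=(19.6904−79.9312)/(192.5378−91.7462)=-0.5977; B=V−Δ·S=108.6821
Node (1,1) S=271.1800: V=(p*·0.0000+(1−p*)·19.6904)/1.24=5.0895; Δ=(0.0000−19.6904)/(404.0582−192.5378)=-0.0931; B=V−Δ·S=30.3336
Node (0,0) S=182.0000: V=(p*·5.0895+(1−p*)·31.4503)/1.24=10.9181; Δ=(5.0895−31.4503)/(271.1800−129.2200)=-0.1857; B=V−Δ·S=44.7140
The time-0 hedge costs 10.9181, which is the no-arbitrage price.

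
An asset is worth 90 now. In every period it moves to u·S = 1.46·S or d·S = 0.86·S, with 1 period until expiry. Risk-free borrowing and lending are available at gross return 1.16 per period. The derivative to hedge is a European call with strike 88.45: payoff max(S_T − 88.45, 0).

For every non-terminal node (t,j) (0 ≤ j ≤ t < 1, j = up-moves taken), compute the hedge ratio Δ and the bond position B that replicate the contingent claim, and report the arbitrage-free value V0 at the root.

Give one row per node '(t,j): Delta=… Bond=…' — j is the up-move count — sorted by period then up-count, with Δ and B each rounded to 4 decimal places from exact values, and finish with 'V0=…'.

The replicating-portfolio and risk-neutral prices coincide; use p* = (1.16−0.86)/(1.46−0.86) = 0.5000 for the latter.
Payoff layer (t=1): V(1,0)=0.0000, V(1,1)=42.9500
  t=0,j=0: stock 90.0000 → up 131.4000 (V=42.9500), down 77.4000 (V=0.0000). Price 18.5129; hedge Δ=0.7954, bond B=-53.0704.
Root portfolio cost Δ·90+B reproduces V0=18.5129.

(0,0): Delta=0.7954 Bond=-53.0704
V0=18.5129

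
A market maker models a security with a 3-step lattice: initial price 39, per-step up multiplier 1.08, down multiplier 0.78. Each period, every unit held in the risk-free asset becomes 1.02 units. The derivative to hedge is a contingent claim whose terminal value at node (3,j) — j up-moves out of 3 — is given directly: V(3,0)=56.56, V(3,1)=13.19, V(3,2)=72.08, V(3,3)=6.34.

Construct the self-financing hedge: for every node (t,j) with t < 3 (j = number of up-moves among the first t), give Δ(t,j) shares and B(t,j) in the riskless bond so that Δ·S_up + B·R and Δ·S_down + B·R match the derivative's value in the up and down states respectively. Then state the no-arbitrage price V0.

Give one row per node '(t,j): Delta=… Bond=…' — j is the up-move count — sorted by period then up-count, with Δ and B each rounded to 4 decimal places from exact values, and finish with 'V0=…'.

(0,0): Delta=-2.0508 Bond=110.7415
(1,0): Delta=4.1293 Bond=-75.0431
(1,1): Delta=-3.1666 Bond=159.9562
(2,0): Delta=-6.0928 Bond=166.0020
(2,1): Delta=5.9750 Bond=-137.1804
(2,2): Delta=-4.8172 Bond=238.2392
V0=30.7607

Under the risk-neutral measure, an up-move has probability p* = (R−d)/(u−d) = 0.8000 and values discount at R = 1.02.
Payoff layer (t=3): V(3,0)=56.5600, V(3,1)=13.1900, V(3,2)=72.0800, V(3,3)=6.3400
(2,0): S=23.7276. Δ = (V_up−V_dn)/(S_up−S_dn) = (13.1900−56.5600)/(25.6258−18.5075) = -6.0928. V = [p*·13.1900 + (1−p*)·56.5600]/1.02 = 21.4353. B = V − Δ·S = 166.0020.
(2,1): S=32.8536. Δ = (V_up−V_dn)/(S_up−S_dn) = (72.0800−13.1900)/(35.4819−25.6258) = 5.9750. V = [p*·72.0800 + (1−p*)·13.1900]/1.02 = 59.1196. B = V − Δ·S = -137.1804.
(2,2): S=45.4896. Δ = (V_up−V_dn)/(S_up−S_dn) = (6.3400−72.0800)/(49.1288−35.4819) = -4.8172. V = [p*·6.3400 + (1−p*)·72.0800]/1.02 = 19.1059. B = V − Δ·S = 238.2392.
(1,0): S=30.4200. Δ = (V_up−V_dn)/(S_up−S_dn) = (59.1196−21.4353)/(32.8536−23.7276) = 4.1293. V = [p*·59.1196 + (1−p*)·21.4353]/1.02 = 50.5713. B = V − Δ·S = -75.0431.
(1,1): S=42.1200. Δ = (V_up−V_dn)/(S_up−S_dn) = (19.1059−59.1196)/(45.4896−32.8536) = -3.1666. V = [p*·19.1059 + (1−p*)·59.1196]/1.02 = 26.5771. B = V − Δ·S = 159.9562.
(0,0): S=39.0000. Δ = (V_up−V_dn)/(S_up−S_dn) = (26.5771−50.5713)/(42.1200−30.4200) = -2.0508. V = [p*·26.5771 + (1−p*)·50.5713]/1.02 = 30.7607. B = V − Δ·S = 110.7415.
The time-0 hedge costs 30.7607, which is the no-arbitrage price.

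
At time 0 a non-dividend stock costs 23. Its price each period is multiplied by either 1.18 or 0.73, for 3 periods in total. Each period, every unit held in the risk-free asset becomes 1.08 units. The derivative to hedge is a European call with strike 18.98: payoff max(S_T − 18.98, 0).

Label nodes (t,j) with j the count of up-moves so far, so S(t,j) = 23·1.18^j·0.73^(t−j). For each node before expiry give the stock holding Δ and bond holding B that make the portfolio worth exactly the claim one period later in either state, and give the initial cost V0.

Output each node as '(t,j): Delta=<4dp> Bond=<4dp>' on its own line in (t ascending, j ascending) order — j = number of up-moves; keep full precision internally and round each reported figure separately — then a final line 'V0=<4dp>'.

The replicating-portfolio and risk-neutral prices coincide; use p* = (1.08−0.73)/(1.18−0.73) = 0.7778 for the latter.
Terminal values V(3,·): V(3,0)=0.0000, V(3,1)=0.0000, V(3,2)=4.3984, V(3,3)=18.8097
Node (2,0) S=12.2567: V=(p*·0.0000+(1−p*)·0.0000)/1.08=0.0000; Δ=(0.0000−0.0000)/(14.4629−8.9474)=0.0000; B=V−Δ·S=0.0000
Node (2,1) S=19.8122: V=(p*·4.3984+(1−p*)·0.0000)/1.08=3.1676; Δ=(4.3984−0.0000)/(23.3784−14.4629)=0.4933; B=V−Δ·S=-6.6066
Node (2,2) S=32.0252: V=(p*·18.8097+(1−p*)·4.3984)/1.08=14.4511; Δ=(18.8097−4.3984)/(37.7897−23.3784)=1.0000; B=V−Δ·S=-17.5741
Node (1,0) S=16.7900: V=(p*·3.1676+(1−p*)·0.0000)/1.08=2.2812; Δ=(3.1676−0.0000)/(19.8122−12.2567)=0.4192; B=V−Δ·S=-4.7579
Node (1,1) S=27.1400: V=(p*·14.4511+(1−p*)·3.1676)/1.08=11.0590; Δ=(14.4511−3.1676)/(32.0252−19.8122)=0.9239; B=V−Δ·S=-14.0156
Node (0,0) S=23.0000: V=(p*·11.0590+(1−p*)·2.2812)/1.08=8.4336; Δ=(11.0590−2.2812)/(27.1400−16.7900)=0.8481; B=V−Δ·S=-11.0725
Each (Δ,B) replicates both successor values, so the strategy is self-financing and V0 is arbitrage-free.

(0,0): Delta=0.8481 Bond=-11.0725
(1,0): Delta=0.4192 Bond=-4.7579
(1,1): Delta=0.9239 Bond=-14.0156
(2,0): Delta=0.0000 Bond=0.0000
(2,1): Delta=0.4933 Bond=-6.6066
(2,2): Delta=1.0000 Bond=-17.5741
V0=8.4336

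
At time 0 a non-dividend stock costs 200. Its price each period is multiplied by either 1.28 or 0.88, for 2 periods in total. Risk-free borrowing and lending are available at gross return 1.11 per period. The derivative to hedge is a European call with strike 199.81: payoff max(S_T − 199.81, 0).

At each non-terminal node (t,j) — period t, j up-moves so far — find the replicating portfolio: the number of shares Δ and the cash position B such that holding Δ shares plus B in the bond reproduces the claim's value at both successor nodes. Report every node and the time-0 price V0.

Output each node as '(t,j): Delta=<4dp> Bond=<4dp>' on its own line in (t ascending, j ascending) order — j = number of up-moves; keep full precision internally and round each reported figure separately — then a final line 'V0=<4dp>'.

(0,0): Delta=0.7850 Bond=-112.5763
(1,0): Delta=0.3618 Bond=-50.4811
(1,1): Delta=1.0000 Bond=-180.0090
V0=44.4164

Since d<R<u, set p* = (R−d)/(u−d) = 0.5750; price each node as the discounted p*-expectation of its children.
Terminal payoffs: V(2,0)=0.0000, V(2,1)=25.4700, V(2,2)=127.8700
  t=1,j=0: stock 176.0000 → up 225.2800 (V=25.4700), down 154.8800 (V=0.0000). Price 13.1939; hedge Δ=0.3618, bond B=-50.4811.
  t=1,j=1: stock 256.0000 → up 327.6800 (V=127.8700), down 225.2800 (V=25.4700). Price 75.9910; hedge Δ=1.0000, bond B=-180.0090.
  t=0,j=0: stock 200.0000 → up 256.0000 (V=75.9910), down 176.0000 (V=13.1939). Price 44.4164; hedge Δ=0.7850, bond B=-112.5763.
Root portfolio cost Δ·200+B reproduces V0=44.4164.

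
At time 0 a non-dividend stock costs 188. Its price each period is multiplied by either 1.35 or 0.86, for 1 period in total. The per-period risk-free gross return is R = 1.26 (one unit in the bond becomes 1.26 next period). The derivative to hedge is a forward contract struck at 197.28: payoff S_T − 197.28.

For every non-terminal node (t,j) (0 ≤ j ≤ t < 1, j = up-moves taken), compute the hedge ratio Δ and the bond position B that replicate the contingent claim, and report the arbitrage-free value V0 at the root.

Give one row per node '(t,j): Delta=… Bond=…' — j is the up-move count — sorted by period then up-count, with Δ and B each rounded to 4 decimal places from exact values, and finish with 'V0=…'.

Under the risk-neutral measure, an up-move has probability p* = (R−d)/(u−d) = 0.8163 and values discount at R = 1.26.
Terminal payoffs: V(1,0)=-35.6000, V(1,1)=56.5200
(0,0): S=188.0000. Δ = (V_up−V_dn)/(S_up−S_dn) = (56.5200−-35.6000)/(253.8000−161.6800) = 1.0000. V = [p*·56.5200 + (1−p*)·-35.6000]/1.26 = 31.4286. B = V − Δ·S = -156.5714.
Root portfolio cost Δ·188+B reproduces V0=31.4286.

(0,0): Delta=1.0000 Bond=-156.5714
V0=31.4286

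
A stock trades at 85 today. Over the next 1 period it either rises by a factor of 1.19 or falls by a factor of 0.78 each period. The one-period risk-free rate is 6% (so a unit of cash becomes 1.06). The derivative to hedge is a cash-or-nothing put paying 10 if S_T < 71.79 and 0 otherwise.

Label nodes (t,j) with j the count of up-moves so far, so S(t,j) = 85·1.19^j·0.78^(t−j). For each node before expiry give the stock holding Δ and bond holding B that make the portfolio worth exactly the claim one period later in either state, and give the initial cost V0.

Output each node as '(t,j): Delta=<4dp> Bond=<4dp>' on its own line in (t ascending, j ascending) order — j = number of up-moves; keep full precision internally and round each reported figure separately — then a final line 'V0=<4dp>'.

(0,0): Delta=-0.2869 Bond=27.3815
V0=2.9913

The replicating-portfolio and risk-neutral prices coincide; use p* = (1.06−0.78)/(1.19−0.78) = 0.6829 for the latter.
Payoff layer (t=1): V(1,0)=10.0000, V(1,1)=0.0000
(0,0): S=85.0000. Δ = (V_up−V_dn)/(S_up−S_dn) = (0.0000−10.0000)/(101.1500−66.3000) = -0.2869. V = [p*·0.0000 + (1−p*)·10.0000]/1.06 = 2.9913. B = V − Δ·S = 27.3815.
The time-0 hedge costs 2.9913, which is the no-arbitrage price.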